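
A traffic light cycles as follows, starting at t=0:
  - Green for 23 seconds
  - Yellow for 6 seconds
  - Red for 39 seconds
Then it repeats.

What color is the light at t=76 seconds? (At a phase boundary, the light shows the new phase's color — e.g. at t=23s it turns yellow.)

Answer: green

Derivation:
Cycle length = 23 + 6 + 39 = 68s
t = 76, phase_t = 76 mod 68 = 8
8 < 23 (green end) → GREEN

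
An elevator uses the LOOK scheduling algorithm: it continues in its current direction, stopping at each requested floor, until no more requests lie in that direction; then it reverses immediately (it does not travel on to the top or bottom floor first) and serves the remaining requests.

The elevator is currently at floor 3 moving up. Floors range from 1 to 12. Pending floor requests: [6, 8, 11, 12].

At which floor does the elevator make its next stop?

Current floor: 3, direction: up
Requests above: [6, 8, 11, 12]
Requests below: []
Moving up and requests lie above → nearest above is min([6, 8, 11, 12]) = 6

Answer: 6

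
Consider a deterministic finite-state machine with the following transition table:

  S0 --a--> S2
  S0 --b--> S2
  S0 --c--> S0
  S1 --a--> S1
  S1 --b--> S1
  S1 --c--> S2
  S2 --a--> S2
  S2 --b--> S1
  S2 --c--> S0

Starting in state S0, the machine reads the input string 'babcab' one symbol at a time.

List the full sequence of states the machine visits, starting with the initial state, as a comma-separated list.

Start: S0
  read 'b': S0 --b--> S2
  read 'a': S2 --a--> S2
  read 'b': S2 --b--> S1
  read 'c': S1 --c--> S2
  read 'a': S2 --a--> S2
  read 'b': S2 --b--> S1

Answer: S0, S2, S2, S1, S2, S2, S1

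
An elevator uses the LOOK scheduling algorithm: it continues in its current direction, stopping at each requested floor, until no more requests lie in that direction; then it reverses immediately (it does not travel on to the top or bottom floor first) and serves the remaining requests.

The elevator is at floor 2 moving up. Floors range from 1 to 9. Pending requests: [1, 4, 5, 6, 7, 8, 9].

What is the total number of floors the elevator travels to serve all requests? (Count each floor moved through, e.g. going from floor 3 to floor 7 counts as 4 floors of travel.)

Start at floor 2 moving up, LOOK stop order: [4, 5, 6, 7, 8, 9, 1]
  2 → 4: |4-2| = 2, total = 2
  4 → 5: |5-4| = 1, total = 3
  5 → 6: |6-5| = 1, total = 4
  6 → 7: |7-6| = 1, total = 5
  7 → 8: |8-7| = 1, total = 6
  8 → 9: |9-8| = 1, total = 7
  9 → 1: |1-9| = 8, total = 15

Answer: 15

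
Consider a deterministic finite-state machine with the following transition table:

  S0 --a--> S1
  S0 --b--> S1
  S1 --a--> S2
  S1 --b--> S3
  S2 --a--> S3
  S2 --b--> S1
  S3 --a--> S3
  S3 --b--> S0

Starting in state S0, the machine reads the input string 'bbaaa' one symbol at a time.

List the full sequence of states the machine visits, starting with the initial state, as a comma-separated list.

Start: S0
  read 'b': S0 --b--> S1
  read 'b': S1 --b--> S3
  read 'a': S3 --a--> S3
  read 'a': S3 --a--> S3
  read 'a': S3 --a--> S3

Answer: S0, S1, S3, S3, S3, S3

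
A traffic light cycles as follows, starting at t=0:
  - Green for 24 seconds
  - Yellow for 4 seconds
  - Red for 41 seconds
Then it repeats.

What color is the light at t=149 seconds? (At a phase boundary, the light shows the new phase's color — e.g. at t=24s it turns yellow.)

Answer: green

Derivation:
Cycle length = 24 + 4 + 41 = 69s
t = 149, phase_t = 149 mod 69 = 11
11 < 24 (green end) → GREEN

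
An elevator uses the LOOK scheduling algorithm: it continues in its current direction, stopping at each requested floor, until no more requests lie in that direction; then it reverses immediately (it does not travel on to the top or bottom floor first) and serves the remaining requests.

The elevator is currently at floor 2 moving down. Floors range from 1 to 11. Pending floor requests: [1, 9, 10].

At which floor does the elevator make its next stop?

Answer: 1

Derivation:
Current floor: 2, direction: down
Requests above: [9, 10]
Requests below: [1]
Moving down and requests lie below → nearest below is max([1]) = 1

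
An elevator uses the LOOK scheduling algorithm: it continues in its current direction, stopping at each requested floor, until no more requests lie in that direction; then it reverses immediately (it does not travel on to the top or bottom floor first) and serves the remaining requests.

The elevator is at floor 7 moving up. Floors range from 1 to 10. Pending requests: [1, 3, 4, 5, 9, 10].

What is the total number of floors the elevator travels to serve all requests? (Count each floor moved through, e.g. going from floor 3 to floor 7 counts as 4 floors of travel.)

Answer: 12

Derivation:
Start at floor 7 moving up, LOOK stop order: [9, 10, 5, 4, 3, 1]
  7 → 9: |9-7| = 2, total = 2
  9 → 10: |10-9| = 1, total = 3
  10 → 5: |5-10| = 5, total = 8
  5 → 4: |4-5| = 1, total = 9
  4 → 3: |3-4| = 1, total = 10
  3 → 1: |1-3| = 2, total = 12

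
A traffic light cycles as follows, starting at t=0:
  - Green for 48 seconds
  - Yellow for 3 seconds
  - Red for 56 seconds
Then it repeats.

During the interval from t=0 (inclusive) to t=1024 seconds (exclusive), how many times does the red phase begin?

Answer: 10

Derivation:
Cycle = 48+3+56 = 107s
red phase starts at t = k*107 + 51 for k=0,1,2,...
Need k*107+51 < 1024 → k < 9.093
k ∈ {0, ..., 9} → 10 starts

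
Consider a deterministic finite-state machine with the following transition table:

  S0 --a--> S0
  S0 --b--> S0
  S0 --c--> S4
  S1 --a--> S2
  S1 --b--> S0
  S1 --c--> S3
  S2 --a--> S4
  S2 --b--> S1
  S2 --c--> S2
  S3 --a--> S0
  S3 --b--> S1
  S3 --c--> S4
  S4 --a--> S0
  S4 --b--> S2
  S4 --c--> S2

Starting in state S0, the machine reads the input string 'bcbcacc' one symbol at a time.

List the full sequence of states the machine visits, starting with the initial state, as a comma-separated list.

Answer: S0, S0, S4, S2, S2, S4, S2, S2

Derivation:
Start: S0
  read 'b': S0 --b--> S0
  read 'c': S0 --c--> S4
  read 'b': S4 --b--> S2
  read 'c': S2 --c--> S2
  read 'a': S2 --a--> S4
  read 'c': S4 --c--> S2
  read 'c': S2 --c--> S2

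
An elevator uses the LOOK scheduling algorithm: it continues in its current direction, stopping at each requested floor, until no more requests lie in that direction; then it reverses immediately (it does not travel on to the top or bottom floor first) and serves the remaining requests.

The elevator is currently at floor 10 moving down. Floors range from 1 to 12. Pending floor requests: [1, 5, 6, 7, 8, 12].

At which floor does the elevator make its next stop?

Current floor: 10, direction: down
Requests above: [12]
Requests below: [1, 5, 6, 7, 8]
Moving down and requests lie below → nearest below is max([1, 5, 6, 7, 8]) = 8

Answer: 8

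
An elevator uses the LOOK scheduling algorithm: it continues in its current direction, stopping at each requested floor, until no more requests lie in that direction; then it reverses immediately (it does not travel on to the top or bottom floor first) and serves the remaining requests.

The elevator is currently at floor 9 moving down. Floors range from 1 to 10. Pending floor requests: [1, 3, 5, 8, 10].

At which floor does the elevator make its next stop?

Answer: 8

Derivation:
Current floor: 9, direction: down
Requests above: [10]
Requests below: [1, 3, 5, 8]
Moving down and requests lie below → nearest below is max([1, 3, 5, 8]) = 8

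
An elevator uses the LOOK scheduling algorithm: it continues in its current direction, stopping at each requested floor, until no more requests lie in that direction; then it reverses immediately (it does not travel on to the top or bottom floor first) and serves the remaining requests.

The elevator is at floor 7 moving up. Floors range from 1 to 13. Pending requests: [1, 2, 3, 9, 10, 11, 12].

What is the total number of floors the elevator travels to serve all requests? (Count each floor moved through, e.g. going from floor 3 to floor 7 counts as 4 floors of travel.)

Answer: 16

Derivation:
Start at floor 7 moving up, LOOK stop order: [9, 10, 11, 12, 3, 2, 1]
  7 → 9: |9-7| = 2, total = 2
  9 → 10: |10-9| = 1, total = 3
  10 → 11: |11-10| = 1, total = 4
  11 → 12: |12-11| = 1, total = 5
  12 → 3: |3-12| = 9, total = 14
  3 → 2: |2-3| = 1, total = 15
  2 → 1: |1-2| = 1, total = 16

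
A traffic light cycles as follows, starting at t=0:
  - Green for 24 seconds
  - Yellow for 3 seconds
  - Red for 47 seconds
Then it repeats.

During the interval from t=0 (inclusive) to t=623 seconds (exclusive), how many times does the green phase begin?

Answer: 9

Derivation:
Cycle = 24+3+47 = 74s
green phase starts at t = k*74 + 0 for k=0,1,2,...
Need k*74+0 < 623 → k < 8.419
k ∈ {0, ..., 8} → 9 starts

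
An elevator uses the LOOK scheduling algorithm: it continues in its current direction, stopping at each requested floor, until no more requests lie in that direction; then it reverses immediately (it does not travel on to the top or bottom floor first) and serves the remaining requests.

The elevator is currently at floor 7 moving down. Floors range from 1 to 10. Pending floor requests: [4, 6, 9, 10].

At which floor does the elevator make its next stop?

Answer: 6

Derivation:
Current floor: 7, direction: down
Requests above: [9, 10]
Requests below: [4, 6]
Moving down and requests lie below → nearest below is max([4, 6]) = 6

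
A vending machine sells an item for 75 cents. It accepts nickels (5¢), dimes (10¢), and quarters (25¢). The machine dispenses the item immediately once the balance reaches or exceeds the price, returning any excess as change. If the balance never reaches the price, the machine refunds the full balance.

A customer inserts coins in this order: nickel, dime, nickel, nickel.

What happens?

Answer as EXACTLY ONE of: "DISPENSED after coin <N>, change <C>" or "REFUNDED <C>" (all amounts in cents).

Price: 75¢
Coin 1 (nickel, 5¢): balance = 5¢
Coin 2 (dime, 10¢): balance = 15¢
Coin 3 (nickel, 5¢): balance = 20¢
Coin 4 (nickel, 5¢): balance = 25¢
All coins inserted, balance 25¢ < price 75¢ → REFUND 25¢

Answer: REFUNDED 25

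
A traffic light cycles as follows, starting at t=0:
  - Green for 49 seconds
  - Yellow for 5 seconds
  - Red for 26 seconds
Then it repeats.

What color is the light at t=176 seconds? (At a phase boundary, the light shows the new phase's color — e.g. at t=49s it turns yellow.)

Cycle length = 49 + 5 + 26 = 80s
t = 176, phase_t = 176 mod 80 = 16
16 < 49 (green end) → GREEN

Answer: green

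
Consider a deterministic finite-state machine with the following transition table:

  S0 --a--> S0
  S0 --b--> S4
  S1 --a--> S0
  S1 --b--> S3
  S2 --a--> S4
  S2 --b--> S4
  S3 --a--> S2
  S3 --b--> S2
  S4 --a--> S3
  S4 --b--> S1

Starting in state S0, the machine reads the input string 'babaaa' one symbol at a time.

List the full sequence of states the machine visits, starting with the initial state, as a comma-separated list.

Start: S0
  read 'b': S0 --b--> S4
  read 'a': S4 --a--> S3
  read 'b': S3 --b--> S2
  read 'a': S2 --a--> S4
  read 'a': S4 --a--> S3
  read 'a': S3 --a--> S2

Answer: S0, S4, S3, S2, S4, S3, S2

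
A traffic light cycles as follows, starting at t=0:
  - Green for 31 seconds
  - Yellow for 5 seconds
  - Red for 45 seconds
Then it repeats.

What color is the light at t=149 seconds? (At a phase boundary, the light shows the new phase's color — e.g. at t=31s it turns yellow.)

Cycle length = 31 + 5 + 45 = 81s
t = 149, phase_t = 149 mod 81 = 68
68 >= 36 → RED

Answer: red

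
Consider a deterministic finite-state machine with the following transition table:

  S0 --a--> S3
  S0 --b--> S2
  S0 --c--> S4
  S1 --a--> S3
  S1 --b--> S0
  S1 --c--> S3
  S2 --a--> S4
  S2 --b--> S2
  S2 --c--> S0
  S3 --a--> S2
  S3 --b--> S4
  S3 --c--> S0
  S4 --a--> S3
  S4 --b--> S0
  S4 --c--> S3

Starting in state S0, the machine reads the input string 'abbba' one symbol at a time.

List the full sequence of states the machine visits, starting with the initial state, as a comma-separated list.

Answer: S0, S3, S4, S0, S2, S4

Derivation:
Start: S0
  read 'a': S0 --a--> S3
  read 'b': S3 --b--> S4
  read 'b': S4 --b--> S0
  read 'b': S0 --b--> S2
  read 'a': S2 --a--> S4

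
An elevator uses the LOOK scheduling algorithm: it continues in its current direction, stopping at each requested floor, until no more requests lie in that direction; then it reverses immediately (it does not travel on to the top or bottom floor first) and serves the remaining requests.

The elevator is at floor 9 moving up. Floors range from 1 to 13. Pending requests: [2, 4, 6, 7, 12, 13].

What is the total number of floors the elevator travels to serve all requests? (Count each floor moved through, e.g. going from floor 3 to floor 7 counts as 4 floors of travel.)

Answer: 15

Derivation:
Start at floor 9 moving up, LOOK stop order: [12, 13, 7, 6, 4, 2]
  9 → 12: |12-9| = 3, total = 3
  12 → 13: |13-12| = 1, total = 4
  13 → 7: |7-13| = 6, total = 10
  7 → 6: |6-7| = 1, total = 11
  6 → 4: |4-6| = 2, total = 13
  4 → 2: |2-4| = 2, total = 15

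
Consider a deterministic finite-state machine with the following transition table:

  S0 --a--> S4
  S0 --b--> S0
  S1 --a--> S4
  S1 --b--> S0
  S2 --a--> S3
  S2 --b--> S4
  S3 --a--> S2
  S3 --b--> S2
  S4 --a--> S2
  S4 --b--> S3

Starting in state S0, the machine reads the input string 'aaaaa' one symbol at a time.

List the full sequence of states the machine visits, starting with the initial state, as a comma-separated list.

Answer: S0, S4, S2, S3, S2, S3

Derivation:
Start: S0
  read 'a': S0 --a--> S4
  read 'a': S4 --a--> S2
  read 'a': S2 --a--> S3
  read 'a': S3 --a--> S2
  read 'a': S2 --a--> S3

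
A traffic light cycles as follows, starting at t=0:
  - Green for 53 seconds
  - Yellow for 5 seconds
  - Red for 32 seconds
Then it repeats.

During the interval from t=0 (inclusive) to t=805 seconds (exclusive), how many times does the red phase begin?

Answer: 9

Derivation:
Cycle = 53+5+32 = 90s
red phase starts at t = k*90 + 58 for k=0,1,2,...
Need k*90+58 < 805 → k < 8.300
k ∈ {0, ..., 8} → 9 starts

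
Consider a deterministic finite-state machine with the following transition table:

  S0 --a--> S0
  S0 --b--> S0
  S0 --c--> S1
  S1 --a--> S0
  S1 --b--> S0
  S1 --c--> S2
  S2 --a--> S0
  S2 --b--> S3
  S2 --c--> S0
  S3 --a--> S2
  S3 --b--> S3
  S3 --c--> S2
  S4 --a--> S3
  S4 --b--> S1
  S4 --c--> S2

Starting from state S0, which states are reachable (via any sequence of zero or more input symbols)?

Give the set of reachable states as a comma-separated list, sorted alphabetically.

Answer: S0, S1, S2, S3

Derivation:
BFS from S0:
  visit S0: S0--a-->S0 (seen), S0--b-->S0 (seen), S0--c-->S1 (new)
  visit S1: S1--a-->S0 (seen), S1--b-->S0 (seen), S1--c-->S2 (new)
  visit S2: S2--a-->S0 (seen), S2--b-->S3 (new), S2--c-->S0 (seen)
  visit S3: S3--a-->S2 (seen), S3--b-->S3 (seen), S3--c-->S2 (seen)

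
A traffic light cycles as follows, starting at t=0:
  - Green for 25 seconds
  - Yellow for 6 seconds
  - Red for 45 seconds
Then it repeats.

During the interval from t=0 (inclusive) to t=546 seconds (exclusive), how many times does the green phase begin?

Answer: 8

Derivation:
Cycle = 25+6+45 = 76s
green phase starts at t = k*76 + 0 for k=0,1,2,...
Need k*76+0 < 546 → k < 7.184
k ∈ {0, ..., 7} → 8 starts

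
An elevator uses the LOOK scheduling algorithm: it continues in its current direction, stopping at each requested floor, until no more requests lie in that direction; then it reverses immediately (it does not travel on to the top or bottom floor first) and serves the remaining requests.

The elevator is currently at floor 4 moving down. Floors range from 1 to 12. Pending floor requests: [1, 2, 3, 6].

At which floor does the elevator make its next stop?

Answer: 3

Derivation:
Current floor: 4, direction: down
Requests above: [6]
Requests below: [1, 2, 3]
Moving down and requests lie below → nearest below is max([1, 2, 3]) = 3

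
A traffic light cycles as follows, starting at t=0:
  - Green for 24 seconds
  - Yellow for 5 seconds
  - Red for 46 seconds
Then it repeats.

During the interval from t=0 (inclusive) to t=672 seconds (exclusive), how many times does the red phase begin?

Answer: 9

Derivation:
Cycle = 24+5+46 = 75s
red phase starts at t = k*75 + 29 for k=0,1,2,...
Need k*75+29 < 672 → k < 8.573
k ∈ {0, ..., 8} → 9 starts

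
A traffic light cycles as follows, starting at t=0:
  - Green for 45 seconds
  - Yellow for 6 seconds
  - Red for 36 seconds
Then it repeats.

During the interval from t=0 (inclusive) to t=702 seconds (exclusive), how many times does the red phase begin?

Cycle = 45+6+36 = 87s
red phase starts at t = k*87 + 51 for k=0,1,2,...
Need k*87+51 < 702 → k < 7.483
k ∈ {0, ..., 7} → 8 starts

Answer: 8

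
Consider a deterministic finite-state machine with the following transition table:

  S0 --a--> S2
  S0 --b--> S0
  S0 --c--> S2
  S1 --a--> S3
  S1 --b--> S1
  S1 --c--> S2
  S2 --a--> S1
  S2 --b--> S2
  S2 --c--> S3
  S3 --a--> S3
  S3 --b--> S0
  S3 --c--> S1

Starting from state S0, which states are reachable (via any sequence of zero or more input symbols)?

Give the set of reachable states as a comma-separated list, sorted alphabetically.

BFS from S0:
  visit S0: S0--a-->S2 (new), S0--b-->S0 (seen), S0--c-->S2 (seen)
  visit S2: S2--a-->S1 (new), S2--b-->S2 (seen), S2--c-->S3 (new)
  visit S1: S1--a-->S3 (seen), S1--b-->S1 (seen), S1--c-->S2 (seen)
  visit S3: S3--a-->S3 (seen), S3--b-->S0 (seen), S3--c-->S1 (seen)

Answer: S0, S1, S2, S3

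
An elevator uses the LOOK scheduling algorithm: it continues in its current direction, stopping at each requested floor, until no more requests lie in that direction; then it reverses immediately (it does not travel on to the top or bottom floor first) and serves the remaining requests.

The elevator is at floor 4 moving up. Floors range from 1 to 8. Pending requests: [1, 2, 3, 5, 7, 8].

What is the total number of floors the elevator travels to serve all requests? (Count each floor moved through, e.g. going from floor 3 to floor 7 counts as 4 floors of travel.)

Answer: 11

Derivation:
Start at floor 4 moving up, LOOK stop order: [5, 7, 8, 3, 2, 1]
  4 → 5: |5-4| = 1, total = 1
  5 → 7: |7-5| = 2, total = 3
  7 → 8: |8-7| = 1, total = 4
  8 → 3: |3-8| = 5, total = 9
  3 → 2: |2-3| = 1, total = 10
  2 → 1: |1-2| = 1, total = 11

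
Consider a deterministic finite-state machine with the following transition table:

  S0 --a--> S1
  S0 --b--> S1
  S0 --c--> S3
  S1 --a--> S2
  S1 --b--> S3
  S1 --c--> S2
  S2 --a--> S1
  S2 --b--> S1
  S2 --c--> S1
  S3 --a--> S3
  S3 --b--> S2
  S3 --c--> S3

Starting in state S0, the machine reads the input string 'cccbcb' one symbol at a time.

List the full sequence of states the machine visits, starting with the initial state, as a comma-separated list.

Answer: S0, S3, S3, S3, S2, S1, S3

Derivation:
Start: S0
  read 'c': S0 --c--> S3
  read 'c': S3 --c--> S3
  read 'c': S3 --c--> S3
  read 'b': S3 --b--> S2
  read 'c': S2 --c--> S1
  read 'b': S1 --b--> S3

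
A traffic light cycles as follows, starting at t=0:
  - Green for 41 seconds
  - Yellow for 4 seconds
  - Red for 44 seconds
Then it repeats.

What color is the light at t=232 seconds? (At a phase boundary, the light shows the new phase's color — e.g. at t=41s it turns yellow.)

Cycle length = 41 + 4 + 44 = 89s
t = 232, phase_t = 232 mod 89 = 54
54 >= 45 → RED

Answer: red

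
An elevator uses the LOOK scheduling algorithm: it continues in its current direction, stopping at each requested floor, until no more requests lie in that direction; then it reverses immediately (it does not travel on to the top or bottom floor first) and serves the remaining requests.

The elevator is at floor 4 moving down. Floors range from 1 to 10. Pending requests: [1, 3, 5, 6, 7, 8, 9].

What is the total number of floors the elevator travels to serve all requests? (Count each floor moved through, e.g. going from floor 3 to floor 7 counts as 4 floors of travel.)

Start at floor 4 moving down, LOOK stop order: [3, 1, 5, 6, 7, 8, 9]
  4 → 3: |3-4| = 1, total = 1
  3 → 1: |1-3| = 2, total = 3
  1 → 5: |5-1| = 4, total = 7
  5 → 6: |6-5| = 1, total = 8
  6 → 7: |7-6| = 1, total = 9
  7 → 8: |8-7| = 1, total = 10
  8 → 9: |9-8| = 1, total = 11

Answer: 11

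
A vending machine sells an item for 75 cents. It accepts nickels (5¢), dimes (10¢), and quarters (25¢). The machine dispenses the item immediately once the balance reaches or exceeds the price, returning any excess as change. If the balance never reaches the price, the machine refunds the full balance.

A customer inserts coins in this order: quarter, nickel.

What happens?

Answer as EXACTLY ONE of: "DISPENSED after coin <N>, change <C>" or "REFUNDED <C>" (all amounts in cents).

Answer: REFUNDED 30

Derivation:
Price: 75¢
Coin 1 (quarter, 25¢): balance = 25¢
Coin 2 (nickel, 5¢): balance = 30¢
All coins inserted, balance 30¢ < price 75¢ → REFUND 30¢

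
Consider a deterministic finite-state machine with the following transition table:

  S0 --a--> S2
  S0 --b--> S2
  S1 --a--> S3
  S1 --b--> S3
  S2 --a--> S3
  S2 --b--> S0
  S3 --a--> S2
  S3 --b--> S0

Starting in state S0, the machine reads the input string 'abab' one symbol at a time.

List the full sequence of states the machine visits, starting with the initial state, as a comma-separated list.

Start: S0
  read 'a': S0 --a--> S2
  read 'b': S2 --b--> S0
  read 'a': S0 --a--> S2
  read 'b': S2 --b--> S0

Answer: S0, S2, S0, S2, S0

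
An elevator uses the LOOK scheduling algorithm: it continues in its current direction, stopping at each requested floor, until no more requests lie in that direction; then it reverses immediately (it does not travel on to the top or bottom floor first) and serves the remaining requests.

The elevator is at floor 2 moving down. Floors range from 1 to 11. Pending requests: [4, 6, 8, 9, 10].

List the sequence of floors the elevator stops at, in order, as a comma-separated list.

Current: 2, moving DOWN
Serve below first (descending): []
Then reverse, serve above (ascending): [4, 6, 8, 9, 10]

Answer: 4, 6, 8, 9, 10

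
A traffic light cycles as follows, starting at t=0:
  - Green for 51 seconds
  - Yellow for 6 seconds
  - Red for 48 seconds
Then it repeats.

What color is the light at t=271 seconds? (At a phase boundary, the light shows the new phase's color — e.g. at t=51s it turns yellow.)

Cycle length = 51 + 6 + 48 = 105s
t = 271, phase_t = 271 mod 105 = 61
61 >= 57 → RED

Answer: red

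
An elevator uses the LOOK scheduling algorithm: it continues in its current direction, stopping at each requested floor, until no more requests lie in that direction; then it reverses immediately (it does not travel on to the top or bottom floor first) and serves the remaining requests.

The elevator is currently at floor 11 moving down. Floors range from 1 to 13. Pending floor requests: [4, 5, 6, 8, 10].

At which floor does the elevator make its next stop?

Answer: 10

Derivation:
Current floor: 11, direction: down
Requests above: []
Requests below: [4, 5, 6, 8, 10]
Moving down and requests lie below → nearest below is max([4, 5, 6, 8, 10]) = 10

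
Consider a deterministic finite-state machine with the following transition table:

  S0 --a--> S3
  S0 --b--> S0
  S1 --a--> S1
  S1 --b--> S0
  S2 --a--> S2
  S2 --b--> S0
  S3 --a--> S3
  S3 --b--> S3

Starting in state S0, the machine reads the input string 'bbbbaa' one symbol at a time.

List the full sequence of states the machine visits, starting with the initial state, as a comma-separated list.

Start: S0
  read 'b': S0 --b--> S0
  read 'b': S0 --b--> S0
  read 'b': S0 --b--> S0
  read 'b': S0 --b--> S0
  read 'a': S0 --a--> S3
  read 'a': S3 --a--> S3

Answer: S0, S0, S0, S0, S0, S3, S3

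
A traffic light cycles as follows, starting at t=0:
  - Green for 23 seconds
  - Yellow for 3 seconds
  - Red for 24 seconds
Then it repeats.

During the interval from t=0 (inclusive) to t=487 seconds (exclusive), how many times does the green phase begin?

Cycle = 23+3+24 = 50s
green phase starts at t = k*50 + 0 for k=0,1,2,...
Need k*50+0 < 487 → k < 9.740
k ∈ {0, ..., 9} → 10 starts

Answer: 10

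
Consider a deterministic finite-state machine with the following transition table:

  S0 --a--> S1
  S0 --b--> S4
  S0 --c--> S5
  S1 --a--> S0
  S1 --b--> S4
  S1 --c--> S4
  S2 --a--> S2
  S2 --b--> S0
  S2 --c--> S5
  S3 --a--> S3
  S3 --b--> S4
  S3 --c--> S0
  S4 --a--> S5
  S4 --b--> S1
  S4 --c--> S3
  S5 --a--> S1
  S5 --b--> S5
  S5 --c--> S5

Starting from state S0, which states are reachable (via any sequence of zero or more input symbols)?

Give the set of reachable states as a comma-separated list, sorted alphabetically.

Answer: S0, S1, S3, S4, S5

Derivation:
BFS from S0:
  visit S0: S0--a-->S1 (new), S0--b-->S4 (new), S0--c-->S5 (new)
  visit S1: S1--a-->S0 (seen), S1--b-->S4 (seen), S1--c-->S4 (seen)
  visit S4: S4--a-->S5 (seen), S4--b-->S1 (seen), S4--c-->S3 (new)
  visit S5: S5--a-->S1 (seen), S5--b-->S5 (seen), S5--c-->S5 (seen)
  visit S3: S3--a-->S3 (seen), S3--b-->S4 (seen), S3--c-->S0 (seen)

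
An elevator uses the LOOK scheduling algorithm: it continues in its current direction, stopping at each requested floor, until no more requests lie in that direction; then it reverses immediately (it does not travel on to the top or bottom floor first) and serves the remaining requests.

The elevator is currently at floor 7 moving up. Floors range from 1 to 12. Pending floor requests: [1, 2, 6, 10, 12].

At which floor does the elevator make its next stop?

Current floor: 7, direction: up
Requests above: [10, 12]
Requests below: [1, 2, 6]
Moving up and requests lie above → nearest above is min([10, 12]) = 10

Answer: 10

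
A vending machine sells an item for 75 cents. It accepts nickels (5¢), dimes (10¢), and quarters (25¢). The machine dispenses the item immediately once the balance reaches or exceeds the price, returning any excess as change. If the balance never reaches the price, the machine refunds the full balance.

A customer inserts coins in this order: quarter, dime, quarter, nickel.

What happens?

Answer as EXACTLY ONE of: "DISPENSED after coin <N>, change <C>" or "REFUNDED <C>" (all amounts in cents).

Price: 75¢
Coin 1 (quarter, 25¢): balance = 25¢
Coin 2 (dime, 10¢): balance = 35¢
Coin 3 (quarter, 25¢): balance = 60¢
Coin 4 (nickel, 5¢): balance = 65¢
All coins inserted, balance 65¢ < price 75¢ → REFUND 65¢

Answer: REFUNDED 65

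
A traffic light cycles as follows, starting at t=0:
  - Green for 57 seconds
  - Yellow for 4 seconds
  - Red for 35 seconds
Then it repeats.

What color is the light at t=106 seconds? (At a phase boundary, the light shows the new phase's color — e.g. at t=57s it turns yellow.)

Cycle length = 57 + 4 + 35 = 96s
t = 106, phase_t = 106 mod 96 = 10
10 < 57 (green end) → GREEN

Answer: green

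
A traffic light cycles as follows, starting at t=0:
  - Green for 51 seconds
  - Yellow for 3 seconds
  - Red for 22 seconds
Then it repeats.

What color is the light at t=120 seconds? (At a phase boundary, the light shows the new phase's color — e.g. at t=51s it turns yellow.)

Answer: green

Derivation:
Cycle length = 51 + 3 + 22 = 76s
t = 120, phase_t = 120 mod 76 = 44
44 < 51 (green end) → GREEN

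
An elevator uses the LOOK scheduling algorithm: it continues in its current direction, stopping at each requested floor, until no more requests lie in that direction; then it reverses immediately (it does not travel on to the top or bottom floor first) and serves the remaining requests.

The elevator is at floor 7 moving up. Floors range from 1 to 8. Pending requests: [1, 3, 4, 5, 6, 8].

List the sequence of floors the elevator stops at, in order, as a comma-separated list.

Answer: 8, 6, 5, 4, 3, 1

Derivation:
Current: 7, moving UP
Serve above first (ascending): [8]
Then reverse, serve below (descending): [6, 5, 4, 3, 1]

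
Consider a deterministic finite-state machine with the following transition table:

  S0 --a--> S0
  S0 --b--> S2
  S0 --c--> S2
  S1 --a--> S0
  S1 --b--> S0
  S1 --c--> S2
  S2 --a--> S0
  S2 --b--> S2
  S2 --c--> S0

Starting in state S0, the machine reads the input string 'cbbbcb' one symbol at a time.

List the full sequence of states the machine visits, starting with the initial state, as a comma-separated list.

Start: S0
  read 'c': S0 --c--> S2
  read 'b': S2 --b--> S2
  read 'b': S2 --b--> S2
  read 'b': S2 --b--> S2
  read 'c': S2 --c--> S0
  read 'b': S0 --b--> S2

Answer: S0, S2, S2, S2, S2, S0, S2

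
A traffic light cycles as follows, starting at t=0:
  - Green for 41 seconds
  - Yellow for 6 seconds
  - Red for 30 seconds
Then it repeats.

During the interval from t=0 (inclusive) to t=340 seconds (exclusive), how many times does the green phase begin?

Cycle = 41+6+30 = 77s
green phase starts at t = k*77 + 0 for k=0,1,2,...
Need k*77+0 < 340 → k < 4.416
k ∈ {0, ..., 4} → 5 starts

Answer: 5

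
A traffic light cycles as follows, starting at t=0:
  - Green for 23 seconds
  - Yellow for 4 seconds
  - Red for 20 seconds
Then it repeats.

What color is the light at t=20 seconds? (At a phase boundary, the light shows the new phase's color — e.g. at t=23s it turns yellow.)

Answer: green

Derivation:
Cycle length = 23 + 4 + 20 = 47s
t = 20, phase_t = 20 mod 47 = 20
20 < 23 (green end) → GREEN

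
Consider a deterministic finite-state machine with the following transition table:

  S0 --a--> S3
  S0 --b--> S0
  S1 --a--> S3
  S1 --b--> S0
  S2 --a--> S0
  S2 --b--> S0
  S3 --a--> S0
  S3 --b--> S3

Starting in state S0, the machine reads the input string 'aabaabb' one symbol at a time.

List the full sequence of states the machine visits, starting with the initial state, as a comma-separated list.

Answer: S0, S3, S0, S0, S3, S0, S0, S0

Derivation:
Start: S0
  read 'a': S0 --a--> S3
  read 'a': S3 --a--> S0
  read 'b': S0 --b--> S0
  read 'a': S0 --a--> S3
  read 'a': S3 --a--> S0
  read 'b': S0 --b--> S0
  read 'b': S0 --b--> S0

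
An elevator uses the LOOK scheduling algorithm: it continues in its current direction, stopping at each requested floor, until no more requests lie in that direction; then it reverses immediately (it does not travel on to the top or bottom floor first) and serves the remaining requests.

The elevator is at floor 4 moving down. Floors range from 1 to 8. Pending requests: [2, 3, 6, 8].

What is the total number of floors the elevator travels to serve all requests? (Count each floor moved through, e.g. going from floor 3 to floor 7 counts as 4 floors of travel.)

Answer: 8

Derivation:
Start at floor 4 moving down, LOOK stop order: [3, 2, 6, 8]
  4 → 3: |3-4| = 1, total = 1
  3 → 2: |2-3| = 1, total = 2
  2 → 6: |6-2| = 4, total = 6
  6 → 8: |8-6| = 2, total = 8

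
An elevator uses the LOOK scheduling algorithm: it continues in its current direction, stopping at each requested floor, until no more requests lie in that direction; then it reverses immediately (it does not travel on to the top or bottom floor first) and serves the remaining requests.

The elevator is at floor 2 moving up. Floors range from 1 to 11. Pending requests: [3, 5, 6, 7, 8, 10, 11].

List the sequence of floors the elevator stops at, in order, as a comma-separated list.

Current: 2, moving UP
Serve above first (ascending): [3, 5, 6, 7, 8, 10, 11]
Then reverse, serve below (descending): []

Answer: 3, 5, 6, 7, 8, 10, 11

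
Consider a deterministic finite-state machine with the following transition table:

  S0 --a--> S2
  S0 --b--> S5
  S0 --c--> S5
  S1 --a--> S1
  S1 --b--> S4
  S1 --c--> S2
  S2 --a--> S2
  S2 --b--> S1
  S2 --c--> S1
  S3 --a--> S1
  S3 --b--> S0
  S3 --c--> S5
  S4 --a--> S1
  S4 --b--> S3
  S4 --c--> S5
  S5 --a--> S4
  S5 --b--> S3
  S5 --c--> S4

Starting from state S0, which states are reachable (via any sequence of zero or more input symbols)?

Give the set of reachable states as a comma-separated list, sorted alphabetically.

BFS from S0:
  visit S0: S0--a-->S2 (new), S0--b-->S5 (new), S0--c-->S5 (seen)
  visit S2: S2--a-->S2 (seen), S2--b-->S1 (new), S2--c-->S1 (seen)
  visit S5: S5--a-->S4 (new), S5--b-->S3 (new), S5--c-->S4 (seen)
  visit S1: S1--a-->S1 (seen), S1--b-->S4 (seen), S1--c-->S2 (seen)
  visit S4: S4--a-->S1 (seen), S4--b-->S3 (seen), S4--c-->S5 (seen)
  visit S3: S3--a-->S1 (seen), S3--b-->S0 (seen), S3--c-->S5 (seen)

Answer: S0, S1, S2, S3, S4, S5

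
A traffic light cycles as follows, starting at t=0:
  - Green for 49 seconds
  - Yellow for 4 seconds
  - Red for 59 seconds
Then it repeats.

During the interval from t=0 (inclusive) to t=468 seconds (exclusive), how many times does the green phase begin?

Answer: 5

Derivation:
Cycle = 49+4+59 = 112s
green phase starts at t = k*112 + 0 for k=0,1,2,...
Need k*112+0 < 468 → k < 4.179
k ∈ {0, ..., 4} → 5 starts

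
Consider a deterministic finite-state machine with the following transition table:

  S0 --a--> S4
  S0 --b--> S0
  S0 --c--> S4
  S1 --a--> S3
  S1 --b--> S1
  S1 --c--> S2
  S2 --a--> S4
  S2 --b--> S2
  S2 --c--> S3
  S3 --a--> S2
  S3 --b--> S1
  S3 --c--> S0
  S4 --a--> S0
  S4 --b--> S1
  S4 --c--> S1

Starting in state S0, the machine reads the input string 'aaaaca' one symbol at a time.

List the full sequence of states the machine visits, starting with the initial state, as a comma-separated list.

Start: S0
  read 'a': S0 --a--> S4
  read 'a': S4 --a--> S0
  read 'a': S0 --a--> S4
  read 'a': S4 --a--> S0
  read 'c': S0 --c--> S4
  read 'a': S4 --a--> S0

Answer: S0, S4, S0, S4, S0, S4, S0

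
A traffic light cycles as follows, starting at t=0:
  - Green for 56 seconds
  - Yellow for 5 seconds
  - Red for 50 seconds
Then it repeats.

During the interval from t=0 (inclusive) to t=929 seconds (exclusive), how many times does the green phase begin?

Answer: 9

Derivation:
Cycle = 56+5+50 = 111s
green phase starts at t = k*111 + 0 for k=0,1,2,...
Need k*111+0 < 929 → k < 8.369
k ∈ {0, ..., 8} → 9 starts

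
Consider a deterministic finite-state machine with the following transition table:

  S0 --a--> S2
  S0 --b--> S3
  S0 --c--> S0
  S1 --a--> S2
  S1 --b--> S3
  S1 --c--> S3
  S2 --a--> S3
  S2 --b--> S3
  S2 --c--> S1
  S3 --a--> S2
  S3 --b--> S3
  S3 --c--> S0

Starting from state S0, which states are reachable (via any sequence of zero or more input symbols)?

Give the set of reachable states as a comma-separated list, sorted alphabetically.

BFS from S0:
  visit S0: S0--a-->S2 (new), S0--b-->S3 (new), S0--c-->S0 (seen)
  visit S2: S2--a-->S3 (seen), S2--b-->S3 (seen), S2--c-->S1 (new)
  visit S3: S3--a-->S2 (seen), S3--b-->S3 (seen), S3--c-->S0 (seen)
  visit S1: S1--a-->S2 (seen), S1--b-->S3 (seen), S1--c-->S3 (seen)

Answer: S0, S1, S2, S3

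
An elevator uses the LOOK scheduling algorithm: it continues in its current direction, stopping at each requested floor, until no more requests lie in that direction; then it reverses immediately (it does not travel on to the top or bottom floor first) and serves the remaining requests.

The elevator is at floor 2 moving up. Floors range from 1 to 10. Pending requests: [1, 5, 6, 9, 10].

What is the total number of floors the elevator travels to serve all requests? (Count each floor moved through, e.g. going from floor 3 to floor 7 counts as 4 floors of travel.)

Answer: 17

Derivation:
Start at floor 2 moving up, LOOK stop order: [5, 6, 9, 10, 1]
  2 → 5: |5-2| = 3, total = 3
  5 → 6: |6-5| = 1, total = 4
  6 → 9: |9-6| = 3, total = 7
  9 → 10: |10-9| = 1, total = 8
  10 → 1: |1-10| = 9, total = 17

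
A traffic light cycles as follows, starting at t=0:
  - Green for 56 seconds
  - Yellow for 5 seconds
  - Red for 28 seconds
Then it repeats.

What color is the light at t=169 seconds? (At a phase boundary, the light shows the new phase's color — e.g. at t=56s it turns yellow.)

Answer: red

Derivation:
Cycle length = 56 + 5 + 28 = 89s
t = 169, phase_t = 169 mod 89 = 80
80 >= 61 → RED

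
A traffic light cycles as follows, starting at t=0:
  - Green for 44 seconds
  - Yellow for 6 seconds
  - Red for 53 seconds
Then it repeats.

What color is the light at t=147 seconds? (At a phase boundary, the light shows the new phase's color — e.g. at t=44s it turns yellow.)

Answer: yellow

Derivation:
Cycle length = 44 + 6 + 53 = 103s
t = 147, phase_t = 147 mod 103 = 44
44 <= 44 < 50 (yellow end) → YELLOW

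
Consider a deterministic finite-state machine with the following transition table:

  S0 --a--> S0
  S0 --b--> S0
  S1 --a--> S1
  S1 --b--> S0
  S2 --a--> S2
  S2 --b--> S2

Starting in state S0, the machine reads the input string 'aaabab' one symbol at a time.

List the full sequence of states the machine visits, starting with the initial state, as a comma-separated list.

Answer: S0, S0, S0, S0, S0, S0, S0

Derivation:
Start: S0
  read 'a': S0 --a--> S0
  read 'a': S0 --a--> S0
  read 'a': S0 --a--> S0
  read 'b': S0 --b--> S0
  read 'a': S0 --a--> S0
  read 'b': S0 --b--> S0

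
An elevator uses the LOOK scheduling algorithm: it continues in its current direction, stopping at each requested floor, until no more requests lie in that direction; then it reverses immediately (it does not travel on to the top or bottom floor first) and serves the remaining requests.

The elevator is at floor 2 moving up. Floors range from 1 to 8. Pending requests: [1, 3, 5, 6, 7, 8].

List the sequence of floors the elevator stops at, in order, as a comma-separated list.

Current: 2, moving UP
Serve above first (ascending): [3, 5, 6, 7, 8]
Then reverse, serve below (descending): [1]

Answer: 3, 5, 6, 7, 8, 1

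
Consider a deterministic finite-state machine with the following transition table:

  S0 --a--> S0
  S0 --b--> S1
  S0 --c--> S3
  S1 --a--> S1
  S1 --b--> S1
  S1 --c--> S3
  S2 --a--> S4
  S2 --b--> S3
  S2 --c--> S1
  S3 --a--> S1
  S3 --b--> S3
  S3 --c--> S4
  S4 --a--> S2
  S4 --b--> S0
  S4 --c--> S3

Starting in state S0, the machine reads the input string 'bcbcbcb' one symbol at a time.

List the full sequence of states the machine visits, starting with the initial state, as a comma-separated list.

Start: S0
  read 'b': S0 --b--> S1
  read 'c': S1 --c--> S3
  read 'b': S3 --b--> S3
  read 'c': S3 --c--> S4
  read 'b': S4 --b--> S0
  read 'c': S0 --c--> S3
  read 'b': S3 --b--> S3

Answer: S0, S1, S3, S3, S4, S0, S3, S3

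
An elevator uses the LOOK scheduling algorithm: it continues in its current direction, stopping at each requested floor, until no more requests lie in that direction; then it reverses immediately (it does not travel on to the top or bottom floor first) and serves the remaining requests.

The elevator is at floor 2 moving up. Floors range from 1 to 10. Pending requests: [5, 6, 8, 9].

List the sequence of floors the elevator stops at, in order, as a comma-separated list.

Current: 2, moving UP
Serve above first (ascending): [5, 6, 8, 9]
Then reverse, serve below (descending): []

Answer: 5, 6, 8, 9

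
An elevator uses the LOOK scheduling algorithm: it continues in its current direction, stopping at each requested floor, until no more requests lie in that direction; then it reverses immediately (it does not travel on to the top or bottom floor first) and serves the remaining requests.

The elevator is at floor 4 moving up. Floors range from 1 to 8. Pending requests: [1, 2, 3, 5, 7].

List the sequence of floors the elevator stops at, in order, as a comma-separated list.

Current: 4, moving UP
Serve above first (ascending): [5, 7]
Then reverse, serve below (descending): [3, 2, 1]

Answer: 5, 7, 3, 2, 1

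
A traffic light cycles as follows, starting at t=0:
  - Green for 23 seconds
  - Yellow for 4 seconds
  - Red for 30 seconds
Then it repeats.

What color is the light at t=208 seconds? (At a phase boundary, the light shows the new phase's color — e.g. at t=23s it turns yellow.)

Answer: red

Derivation:
Cycle length = 23 + 4 + 30 = 57s
t = 208, phase_t = 208 mod 57 = 37
37 >= 27 → RED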